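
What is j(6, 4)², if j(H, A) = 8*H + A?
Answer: 2704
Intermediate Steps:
j(H, A) = A + 8*H
j(6, 4)² = (4 + 8*6)² = (4 + 48)² = 52² = 2704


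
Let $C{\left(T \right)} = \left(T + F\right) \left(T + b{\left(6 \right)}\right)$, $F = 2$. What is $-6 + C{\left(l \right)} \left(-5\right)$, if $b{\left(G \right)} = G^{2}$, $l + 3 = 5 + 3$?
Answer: $-1441$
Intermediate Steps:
$l = 5$ ($l = -3 + \left(5 + 3\right) = -3 + 8 = 5$)
$C{\left(T \right)} = \left(2 + T\right) \left(36 + T\right)$ ($C{\left(T \right)} = \left(T + 2\right) \left(T + 6^{2}\right) = \left(2 + T\right) \left(T + 36\right) = \left(2 + T\right) \left(36 + T\right)$)
$-6 + C{\left(l \right)} \left(-5\right) = -6 + \left(72 + 5^{2} + 38 \cdot 5\right) \left(-5\right) = -6 + \left(72 + 25 + 190\right) \left(-5\right) = -6 + 287 \left(-5\right) = -6 - 1435 = -1441$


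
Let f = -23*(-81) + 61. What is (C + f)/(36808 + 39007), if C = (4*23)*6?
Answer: 2476/75815 ≈ 0.032658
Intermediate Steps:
f = 1924 (f = 1863 + 61 = 1924)
C = 552 (C = 92*6 = 552)
(C + f)/(36808 + 39007) = (552 + 1924)/(36808 + 39007) = 2476/75815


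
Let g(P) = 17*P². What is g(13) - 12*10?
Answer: 2753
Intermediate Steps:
g(13) - 12*10 = 17*13² - 12*10 = 17*169 - 120 = 2873 - 120 = 2753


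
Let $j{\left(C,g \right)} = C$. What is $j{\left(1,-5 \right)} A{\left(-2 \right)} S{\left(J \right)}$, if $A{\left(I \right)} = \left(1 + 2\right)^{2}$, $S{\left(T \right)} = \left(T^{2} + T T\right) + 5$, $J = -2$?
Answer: $117$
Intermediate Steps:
$S{\left(T \right)} = 5 + 2 T^{2}$ ($S{\left(T \right)} = \left(T^{2} + T^{2}\right) + 5 = 2 T^{2} + 5 = 5 + 2 T^{2}$)
$A{\left(I \right)} = 9$ ($A{\left(I \right)} = 3^{2} = 9$)
$j{\left(1,-5 \right)} A{\left(-2 \right)} S{\left(J \right)} = 1 \cdot 9 \left(5 + 2 \left(-2\right)^{2}\right) = 9 \left(5 + 2 \cdot 4\right) = 9 \left(5 + 8\right) = 9 \cdot 13 = 117$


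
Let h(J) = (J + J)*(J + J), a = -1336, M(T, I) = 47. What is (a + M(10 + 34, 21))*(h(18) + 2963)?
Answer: -5489851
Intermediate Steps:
h(J) = 4*J**2 (h(J) = (2*J)*(2*J) = 4*J**2)
(a + M(10 + 34, 21))*(h(18) + 2963) = (-1336 + 47)*(4*18**2 + 2963) = -1289*(4*324 + 2963) = -1289*(1296 + 2963) = -1289*4259 = -5489851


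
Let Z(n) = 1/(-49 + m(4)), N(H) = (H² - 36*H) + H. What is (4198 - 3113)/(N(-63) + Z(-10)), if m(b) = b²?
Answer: 35805/203741 ≈ 0.17574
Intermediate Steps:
N(H) = H² - 35*H
Z(n) = -1/33 (Z(n) = 1/(-49 + 4²) = 1/(-49 + 16) = 1/(-33) = -1/33)
(4198 - 3113)/(N(-63) + Z(-10)) = (4198 - 3113)/(-63*(-35 - 63) - 1/33) = 1085/(-63*(-98) - 1/33) = 1085/(6174 - 1/33) = 1085/(203741/33) = 1085*(33/203741) = 35805/203741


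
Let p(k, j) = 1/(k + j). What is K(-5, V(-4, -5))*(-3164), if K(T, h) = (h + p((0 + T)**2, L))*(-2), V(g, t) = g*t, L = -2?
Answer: 2917208/23 ≈ 1.2684e+5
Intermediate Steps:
p(k, j) = 1/(j + k)
K(T, h) = -2*h - 2/(-2 + T**2) (K(T, h) = (h + 1/(-2 + (0 + T)**2))*(-2) = (h + 1/(-2 + T**2))*(-2) = -2*h - 2/(-2 + T**2))
K(-5, V(-4, -5))*(-3164) = (2*(-1 - (-4*(-5))*(-2 + (-5)**2))/(-2 + (-5)**2))*(-3164) = (2*(-1 - 1*20*(-2 + 25))/(-2 + 25))*(-3164) = (2*(-1 - 1*20*23)/23)*(-3164) = (2*(1/23)*(-1 - 460))*(-3164) = (2*(1/23)*(-461))*(-3164) = -922/23*(-3164) = 2917208/23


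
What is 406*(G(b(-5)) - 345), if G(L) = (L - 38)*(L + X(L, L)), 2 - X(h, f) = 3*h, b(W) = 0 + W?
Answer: -349566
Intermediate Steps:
b(W) = W
X(h, f) = 2 - 3*h
G(L) = (-38 + L)*(2 - 2*L) (G(L) = (L - 38)*(L + (2 - 3*L)) = (-38 + L)*(2 - 2*L))
406*(G(b(-5)) - 345) = 406*((-76 - 2*(-5)² + 78*(-5)) - 345) = 406*((-76 - 2*25 - 390) - 345) = 406*((-76 - 50 - 390) - 345) = 406*(-516 - 345) = 406*(-861) = -349566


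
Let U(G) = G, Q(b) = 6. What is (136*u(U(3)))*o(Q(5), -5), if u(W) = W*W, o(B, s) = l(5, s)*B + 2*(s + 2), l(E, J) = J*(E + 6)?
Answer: -411264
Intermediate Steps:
l(E, J) = J*(6 + E)
o(B, s) = 4 + 2*s + 11*B*s (o(B, s) = (s*(6 + 5))*B + 2*(s + 2) = (s*11)*B + 2*(2 + s) = (11*s)*B + (4 + 2*s) = 11*B*s + (4 + 2*s) = 4 + 2*s + 11*B*s)
u(W) = W²
(136*u(U(3)))*o(Q(5), -5) = (136*3²)*(4 + 2*(-5) + 11*6*(-5)) = (136*9)*(4 - 10 - 330) = 1224*(-336) = -411264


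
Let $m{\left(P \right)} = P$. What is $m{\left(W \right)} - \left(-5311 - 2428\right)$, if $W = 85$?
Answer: $7824$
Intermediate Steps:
$m{\left(W \right)} - \left(-5311 - 2428\right) = 85 - \left(-5311 - 2428\right) = 85 - -7739 = 85 + 7739 = 7824$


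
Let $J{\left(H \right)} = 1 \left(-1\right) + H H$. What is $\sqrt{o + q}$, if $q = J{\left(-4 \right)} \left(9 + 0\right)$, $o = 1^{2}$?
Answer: $2 \sqrt{34} \approx 11.662$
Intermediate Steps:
$J{\left(H \right)} = -1 + H^{2}$
$o = 1$
$q = 135$ ($q = \left(-1 + \left(-4\right)^{2}\right) \left(9 + 0\right) = \left(-1 + 16\right) 9 = 15 \cdot 9 = 135$)
$\sqrt{o + q} = \sqrt{1 + 135} = \sqrt{136} = 2 \sqrt{34}$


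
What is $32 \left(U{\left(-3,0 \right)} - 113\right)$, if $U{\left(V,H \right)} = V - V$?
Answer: $-3616$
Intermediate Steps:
$U{\left(V,H \right)} = 0$
$32 \left(U{\left(-3,0 \right)} - 113\right) = 32 \left(0 - 113\right) = 32 \left(-113\right) = -3616$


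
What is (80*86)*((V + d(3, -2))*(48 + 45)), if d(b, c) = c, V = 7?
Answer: 3199200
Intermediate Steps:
(80*86)*((V + d(3, -2))*(48 + 45)) = (80*86)*((7 - 2)*(48 + 45)) = 6880*(5*93) = 6880*465 = 3199200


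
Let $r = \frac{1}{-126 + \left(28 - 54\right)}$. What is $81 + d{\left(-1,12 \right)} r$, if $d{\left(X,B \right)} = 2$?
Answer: $\frac{6155}{76} \approx 80.987$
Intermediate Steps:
$r = - \frac{1}{152}$ ($r = \frac{1}{-126 + \left(28 - 54\right)} = \frac{1}{-126 - 26} = \frac{1}{-152} = - \frac{1}{152} \approx -0.0065789$)
$81 + d{\left(-1,12 \right)} r = 81 + 2 \left(- \frac{1}{152}\right) = 81 - \frac{1}{76} = \frac{6155}{76}$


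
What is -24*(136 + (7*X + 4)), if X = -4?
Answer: -2688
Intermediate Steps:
-24*(136 + (7*X + 4)) = -24*(136 + (7*(-4) + 4)) = -24*(136 + (-28 + 4)) = -24*(136 - 24) = -24*112 = -2688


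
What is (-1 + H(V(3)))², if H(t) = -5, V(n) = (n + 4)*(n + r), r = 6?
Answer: 36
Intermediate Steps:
V(n) = (4 + n)*(6 + n) (V(n) = (n + 4)*(n + 6) = (4 + n)*(6 + n))
(-1 + H(V(3)))² = (-1 - 5)² = (-6)² = 36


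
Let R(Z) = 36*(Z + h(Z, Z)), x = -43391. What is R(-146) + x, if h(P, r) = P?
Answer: -53903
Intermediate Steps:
R(Z) = 72*Z (R(Z) = 36*(Z + Z) = 36*(2*Z) = 72*Z)
R(-146) + x = 72*(-146) - 43391 = -10512 - 43391 = -53903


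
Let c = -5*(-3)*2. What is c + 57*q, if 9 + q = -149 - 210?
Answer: -20946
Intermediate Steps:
q = -368 (q = -9 + (-149 - 210) = -9 - 359 = -368)
c = 30 (c = 15*2 = 30)
c + 57*q = 30 + 57*(-368) = 30 - 20976 = -20946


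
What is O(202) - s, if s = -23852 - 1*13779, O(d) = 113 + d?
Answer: 37946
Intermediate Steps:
s = -37631 (s = -23852 - 13779 = -37631)
O(202) - s = (113 + 202) - 1*(-37631) = 315 + 37631 = 37946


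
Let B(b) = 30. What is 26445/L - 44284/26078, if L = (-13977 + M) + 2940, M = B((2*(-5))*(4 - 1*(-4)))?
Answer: -196177783/47840091 ≈ -4.1007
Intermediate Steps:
M = 30
L = -11007 (L = (-13977 + 30) + 2940 = -13947 + 2940 = -11007)
26445/L - 44284/26078 = 26445/(-11007) - 44284/26078 = 26445*(-1/11007) - 44284*1/26078 = -8815/3669 - 22142/13039 = -196177783/47840091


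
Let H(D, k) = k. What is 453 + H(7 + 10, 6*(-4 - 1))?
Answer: 423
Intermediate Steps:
453 + H(7 + 10, 6*(-4 - 1)) = 453 + 6*(-4 - 1) = 453 + 6*(-5) = 453 - 30 = 423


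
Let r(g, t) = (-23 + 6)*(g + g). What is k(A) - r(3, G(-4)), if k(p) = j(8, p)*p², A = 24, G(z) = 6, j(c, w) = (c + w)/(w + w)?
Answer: 486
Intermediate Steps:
j(c, w) = (c + w)/(2*w) (j(c, w) = (c + w)/((2*w)) = (c + w)*(1/(2*w)) = (c + w)/(2*w))
r(g, t) = -34*g
k(p) = p*(8 + p)/2 (k(p) = ((8 + p)/(2*p))*p² = p*(8 + p)/2)
k(A) - r(3, G(-4)) = (½)*24*(8 + 24) - (-34)*3 = (½)*24*32 - 1*(-102) = 384 + 102 = 486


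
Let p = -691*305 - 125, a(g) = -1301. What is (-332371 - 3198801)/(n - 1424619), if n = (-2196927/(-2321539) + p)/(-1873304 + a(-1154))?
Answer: 3841887431391146335/1549974172438328603 ≈ 2.4787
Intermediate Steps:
p = -210880 (p = -210755 - 125 = -210880)
n = 489563947393/4351968617095 (n = (-2196927/(-2321539) - 210880)/(-1873304 - 1301) = (-2196927*(-1/2321539) - 210880)/(-1874605) = (2196927/2321539 - 210880)*(-1/1874605) = -489563947393/2321539*(-1/1874605) = 489563947393/4351968617095 ≈ 0.11249)
(-332371 - 3198801)/(n - 1424619) = (-332371 - 3198801)/(489563947393/4351968617095 - 1424619) = -3531172/(-6199896689753314412/4351968617095) = -3531172*(-4351968617095/6199896689753314412) = 3841887431391146335/1549974172438328603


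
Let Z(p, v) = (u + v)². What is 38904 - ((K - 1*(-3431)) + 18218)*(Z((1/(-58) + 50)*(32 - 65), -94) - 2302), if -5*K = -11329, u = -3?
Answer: -849617898/5 ≈ -1.6992e+8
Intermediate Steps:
K = 11329/5 (K = -⅕*(-11329) = 11329/5 ≈ 2265.8)
Z(p, v) = (-3 + v)²
38904 - ((K - 1*(-3431)) + 18218)*(Z((1/(-58) + 50)*(32 - 65), -94) - 2302) = 38904 - ((11329/5 - 1*(-3431)) + 18218)*((-3 - 94)² - 2302) = 38904 - ((11329/5 + 3431) + 18218)*((-97)² - 2302) = 38904 - (28484/5 + 18218)*(9409 - 2302) = 38904 - 119574*7107/5 = 38904 - 1*849812418/5 = 38904 - 849812418/5 = -849617898/5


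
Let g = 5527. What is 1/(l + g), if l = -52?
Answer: 1/5475 ≈ 0.00018265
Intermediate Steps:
1/(l + g) = 1/(-52 + 5527) = 1/5475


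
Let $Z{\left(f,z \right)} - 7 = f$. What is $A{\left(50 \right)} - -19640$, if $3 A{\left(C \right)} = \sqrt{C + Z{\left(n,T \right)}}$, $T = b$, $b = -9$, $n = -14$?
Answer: $19640 + \frac{\sqrt{43}}{3} \approx 19642.0$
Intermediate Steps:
$T = -9$
$Z{\left(f,z \right)} = 7 + f$
$A{\left(C \right)} = \frac{\sqrt{-7 + C}}{3}$ ($A{\left(C \right)} = \frac{\sqrt{C + \left(7 - 14\right)}}{3} = \frac{\sqrt{C - 7}}{3} = \frac{\sqrt{-7 + C}}{3}$)
$A{\left(50 \right)} - -19640 = \frac{\sqrt{-7 + 50}}{3} - -19640 = \frac{\sqrt{43}}{3} + 19640 = 19640 + \frac{\sqrt{43}}{3}$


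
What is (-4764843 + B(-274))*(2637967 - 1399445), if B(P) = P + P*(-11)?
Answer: -5897969331766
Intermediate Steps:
B(P) = -10*P (B(P) = P - 11*P = -10*P)
(-4764843 + B(-274))*(2637967 - 1399445) = (-4764843 - 10*(-274))*(2637967 - 1399445) = (-4764843 + 2740)*1238522 = -4762103*1238522 = -5897969331766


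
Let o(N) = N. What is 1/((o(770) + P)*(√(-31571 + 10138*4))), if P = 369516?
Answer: √8981/3325538566 ≈ 2.8497e-8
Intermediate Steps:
1/((o(770) + P)*(√(-31571 + 10138*4))) = 1/((770 + 369516)*(√(-31571 + 10138*4))) = 1/(370286*(√(-31571 + 40552))) = 1/(370286*(√8981)) = (√8981/8981)/370286 = √8981/3325538566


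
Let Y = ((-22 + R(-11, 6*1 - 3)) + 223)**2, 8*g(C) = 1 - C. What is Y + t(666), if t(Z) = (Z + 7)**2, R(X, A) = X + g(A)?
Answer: 7822945/16 ≈ 4.8893e+5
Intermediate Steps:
g(C) = 1/8 - C/8 (g(C) = (1 - C)/8 = 1/8 - C/8)
R(X, A) = 1/8 + X - A/8 (R(X, A) = X + (1/8 - A/8) = 1/8 + X - A/8)
t(Z) = (7 + Z)**2
Y = 576081/16 (Y = ((-22 + (1/8 - 11 - (6*1 - 3)/8)) + 223)**2 = ((-22 + (1/8 - 11 - (6 - 3)/8)) + 223)**2 = ((-22 + (1/8 - 11 - 1/8*3)) + 223)**2 = ((-22 + (1/8 - 11 - 3/8)) + 223)**2 = ((-22 - 45/4) + 223)**2 = (-133/4 + 223)**2 = (759/4)**2 = 576081/16 ≈ 36005.)
Y + t(666) = 576081/16 + (7 + 666)**2 = 576081/16 + 673**2 = 576081/16 + 452929 = 7822945/16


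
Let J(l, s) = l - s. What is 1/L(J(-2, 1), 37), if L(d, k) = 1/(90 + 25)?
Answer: 115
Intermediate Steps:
L(d, k) = 1/115
1/L(J(-2, 1), 37) = 1/(1/115) = 115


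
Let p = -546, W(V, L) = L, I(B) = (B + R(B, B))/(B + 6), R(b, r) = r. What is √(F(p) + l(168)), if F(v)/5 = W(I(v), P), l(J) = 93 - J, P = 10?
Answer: 5*I ≈ 5.0*I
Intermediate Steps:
I(B) = 2*B/(6 + B) (I(B) = (B + B)/(B + 6) = (2*B)/(6 + B) = 2*B/(6 + B))
F(v) = 50 (F(v) = 5*10 = 50)
√(F(p) + l(168)) = √(50 + (93 - 1*168)) = √(50 + (93 - 168)) = √(50 - 75) = √(-25) = 5*I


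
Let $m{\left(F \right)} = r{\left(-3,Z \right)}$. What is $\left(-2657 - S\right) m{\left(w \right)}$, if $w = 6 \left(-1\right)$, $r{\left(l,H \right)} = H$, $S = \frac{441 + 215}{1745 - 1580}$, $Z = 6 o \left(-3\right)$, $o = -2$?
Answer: $- \frac{5268732}{55} \approx -95795.0$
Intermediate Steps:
$Z = 36$ ($Z = 6 \left(-2\right) \left(-3\right) = \left(-12\right) \left(-3\right) = 36$)
$S = \frac{656}{165} \approx 3.9758$
$w = -6$
$m{\left(F \right)} = 36$
$\left(-2657 - S\right) m{\left(w \right)} = \left(-2657 - \frac{656}{165}\right) 36 = \left(- \frac{439061}{165}\right) 36 = - \frac{5268732}{55}$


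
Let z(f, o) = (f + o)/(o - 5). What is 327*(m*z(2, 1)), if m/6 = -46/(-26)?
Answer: -67689/26 ≈ -2603.4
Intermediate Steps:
z(f, o) = (f + o)/(-5 + o)
m = 138/13 (m = 6*(-46/(-26)) = 6*(-46*(-1/26)) = 6*(23/13) = 138/13 ≈ 10.615)
327*(m*z(2, 1)) = 327*(138*((2 + 1)/(-5 + 1))/13) = 327*(138*(3/(-4))/13) = 327*(138*(-1/4*3)/13) = 327*((138/13)*(-3/4)) = 327*(-207/26) = -67689/26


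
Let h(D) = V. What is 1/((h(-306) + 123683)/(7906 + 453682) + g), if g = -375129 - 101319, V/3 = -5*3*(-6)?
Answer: -461588/219922555471 ≈ -2.0989e-6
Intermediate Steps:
V = 270 (V = 3*(-5*3*(-6)) = 3*(-15*(-6)) = 3*90 = 270)
h(D) = 270
g = -476448
1/((h(-306) + 123683)/(7906 + 453682) + g) = 1/((270 + 123683)/(7906 + 453682) - 476448) = 1/(123953/461588 - 476448) = 1/(-219922555471/461588) = -461588/219922555471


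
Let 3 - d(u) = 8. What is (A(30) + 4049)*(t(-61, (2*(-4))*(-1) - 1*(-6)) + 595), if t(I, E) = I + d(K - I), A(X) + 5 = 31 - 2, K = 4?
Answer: 2154617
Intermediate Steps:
d(u) = -5 (d(u) = 3 - 1*8 = 3 - 8 = -5)
A(X) = 24 (A(X) = -5 + (31 - 2) = -5 + 29 = 24)
t(I, E) = -5 + I (t(I, E) = I - 5 = -5 + I)
(A(30) + 4049)*(t(-61, (2*(-4))*(-1) - 1*(-6)) + 595) = (24 + 4049)*((-5 - 61) + 595) = 4073*(-66 + 595) = 4073*529 = 2154617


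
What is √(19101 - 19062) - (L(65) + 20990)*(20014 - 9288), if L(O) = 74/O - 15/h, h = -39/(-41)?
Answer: -14623817674/65 + √39 ≈ -2.2498e+8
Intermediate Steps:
h = 39/41 (h = -39*(-1/41) = 39/41 ≈ 0.95122)
L(O) = -205/13 + 74/O (L(O) = 74/O - 15/39/41 = 74/O - 15*41/39 = 74/O - 205/13 = -205/13 + 74/O)
√(19101 - 19062) - (L(65) + 20990)*(20014 - 9288) = √(19101 - 19062) - ((-205/13 + 74/65) + 20990)*(20014 - 9288) = √39 - ((-205/13 + 74*(1/65)) + 20990)*10726 = √39 - ((-205/13 + 74/65) + 20990)*10726 = √39 - (-951/65 + 20990)*10726 = √39 - 1363399*10726/65 = √39 - 1*14623817674/65 = √39 - 14623817674/65 = -14623817674/65 + √39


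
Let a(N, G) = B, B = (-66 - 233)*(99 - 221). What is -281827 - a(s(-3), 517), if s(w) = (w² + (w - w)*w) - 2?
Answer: -318305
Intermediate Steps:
s(w) = -2 + w² (s(w) = (w² + 0*w) - 2 = (w² + 0) - 2 = w² - 2 = -2 + w²)
B = 36478 (B = -299*(-122) = 36478)
a(N, G) = 36478
-281827 - a(s(-3), 517) = -281827 - 1*36478 = -281827 - 36478 = -318305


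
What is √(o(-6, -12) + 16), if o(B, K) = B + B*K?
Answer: √82 ≈ 9.0554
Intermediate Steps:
√(o(-6, -12) + 16) = √(-6*(1 - 12) + 16) = √(-6*(-11) + 16) = √(66 + 16) = √82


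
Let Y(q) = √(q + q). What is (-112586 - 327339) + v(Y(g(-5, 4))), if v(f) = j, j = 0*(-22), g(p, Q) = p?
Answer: -439925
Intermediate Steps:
Y(q) = √2*√q (Y(q) = √(2*q) = √2*√q)
j = 0
v(f) = 0
(-112586 - 327339) + v(Y(g(-5, 4))) = (-112586 - 327339) + 0 = -439925 + 0 = -439925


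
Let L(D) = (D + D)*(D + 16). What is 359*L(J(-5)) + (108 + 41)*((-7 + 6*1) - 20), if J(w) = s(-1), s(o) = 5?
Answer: 72261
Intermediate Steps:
J(w) = 5
L(D) = 2*D*(16 + D) (L(D) = (2*D)*(16 + D) = 2*D*(16 + D))
359*L(J(-5)) + (108 + 41)*((-7 + 6*1) - 20) = 359*(2*5*(16 + 5)) + (108 + 41)*((-7 + 6*1) - 20) = 359*(2*5*21) + 149*((-7 + 6) - 20) = 359*210 + 149*(-1 - 20) = 75390 + 149*(-21) = 75390 - 3129 = 72261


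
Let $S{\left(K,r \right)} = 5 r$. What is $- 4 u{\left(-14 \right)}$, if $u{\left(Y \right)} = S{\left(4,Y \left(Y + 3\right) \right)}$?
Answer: $-3080$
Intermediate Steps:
$u{\left(Y \right)} = 5 Y \left(3 + Y\right)$ ($u{\left(Y \right)} = 5 Y \left(Y + 3\right) = 5 Y \left(3 + Y\right)$)
$- 4 u{\left(-14 \right)} = - 4 \cdot 5 \left(-14\right) \left(3 - 14\right) = - 4 \cdot 5 \left(-14\right) \left(-11\right) = \left(-4\right) 770 = -3080$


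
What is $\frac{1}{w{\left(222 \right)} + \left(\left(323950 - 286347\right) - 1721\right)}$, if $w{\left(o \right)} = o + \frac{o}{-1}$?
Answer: $\frac{1}{35882} \approx 2.7869 \cdot 10^{-5}$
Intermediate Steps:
$w{\left(o \right)} = 0$ ($w{\left(o \right)} = o + o \left(-1\right) = o - o = 0$)
$\frac{1}{w{\left(222 \right)} + \left(\left(323950 - 286347\right) - 1721\right)} = \frac{1}{0 + \left(\left(323950 - 286347\right) - 1721\right)} = \frac{1}{0 + \left(37603 - 1721\right)} = \frac{1}{0 + 35882} = \frac{1}{35882}$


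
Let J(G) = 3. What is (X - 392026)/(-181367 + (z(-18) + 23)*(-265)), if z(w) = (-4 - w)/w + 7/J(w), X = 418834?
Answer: -60318/422717 ≈ -0.14269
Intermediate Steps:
z(w) = 7/3 + (-4 - w)/w (z(w) = (-4 - w)/w + 7/3 = 7/3 + (-4 - w)/w)
(X - 392026)/(-181367 + (z(-18) + 23)*(-265)) = (418834 - 392026)/(-181367 + ((4/3 - 4/(-18)) + 23)*(-265)) = 26808/(-181367 + ((4/3 - 4*(-1/18)) + 23)*(-265)) = 26808/(-181367 + ((4/3 + 2/9) + 23)*(-265)) = 26808/(-181367 + (14/9 + 23)*(-265)) = 26808/(-181367 + (221/9)*(-265)) = 26808/(-181367 - 58565/9) = 26808/(-1690868/9) = 26808*(-9/1690868) = -60318/422717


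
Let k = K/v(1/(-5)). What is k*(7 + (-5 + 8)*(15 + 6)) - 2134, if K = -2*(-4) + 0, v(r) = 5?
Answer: -2022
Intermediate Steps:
K = 8 (K = 8 + 0 = 8)
k = 8/5 ≈ 1.6000
k*(7 + (-5 + 8)*(15 + 6)) - 2134 = 8*(7 + (-5 + 8)*(15 + 6))/5 - 2134 = 8*(7 + 3*21)/5 - 2134 = 8*(7 + 63)/5 - 2134 = (8/5)*70 - 2134 = 112 - 2134 = -2022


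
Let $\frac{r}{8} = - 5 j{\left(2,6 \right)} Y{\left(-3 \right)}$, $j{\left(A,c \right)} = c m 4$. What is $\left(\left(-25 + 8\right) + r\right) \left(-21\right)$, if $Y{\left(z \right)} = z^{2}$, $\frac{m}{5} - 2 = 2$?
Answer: $3629157$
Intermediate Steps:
$m = 20$ ($m = 10 + 5 \cdot 2 = 10 + 10 = 20$)
$j{\left(A,c \right)} = 80 c$ ($j{\left(A,c \right)} = c 20 \cdot 4 = 20 c 4 = 80 c$)
$r = -172800$ ($r = 8 - 5 \cdot 80 \cdot 6 \left(-3\right)^{2} = 8 \left(-5\right) 480 \cdot 9 = 8 \left(\left(-2400\right) 9\right) = 8 \left(-21600\right) = -172800$)
$\left(\left(-25 + 8\right) + r\right) \left(-21\right) = \left(\left(-25 + 8\right) - 172800\right) \left(-21\right) = \left(-17 - 172800\right) \left(-21\right) = \left(-172817\right) \left(-21\right) = 3629157$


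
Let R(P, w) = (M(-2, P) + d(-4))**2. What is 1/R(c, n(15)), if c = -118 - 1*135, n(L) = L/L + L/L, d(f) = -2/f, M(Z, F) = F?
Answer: 4/255025 ≈ 1.5685e-5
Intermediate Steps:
n(L) = 2 (n(L) = 1 + 1 = 2)
c = -253 (c = -118 - 135 = -253)
R(P, w) = (1/2 + P)**2 (R(P, w) = (P - 2/(-4))**2 = (P - 2*(-1/4))**2 = (P + 1/2)**2 = (1/2 + P)**2)
1/R(c, n(15)) = 1/((1 + 2*(-253))**2/4) = 1/((1 - 506)**2/4) = 1/((1/4)*(-505)**2) = 1/((1/4)*255025) = 1/(255025/4) = 4/255025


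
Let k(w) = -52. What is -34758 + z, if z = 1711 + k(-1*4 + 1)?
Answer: -33099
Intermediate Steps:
z = 1659 (z = 1711 - 52 = 1659)
-34758 + z = -34758 + 1659 = -33099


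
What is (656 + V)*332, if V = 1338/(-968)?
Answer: 26297305/121 ≈ 2.1733e+5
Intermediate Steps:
V = -669/484 (V = 1338*(-1/968) = -669/484 ≈ -1.3822)
(656 + V)*332 = (656 - 669/484)*332 = (316835/484)*332 = 26297305/121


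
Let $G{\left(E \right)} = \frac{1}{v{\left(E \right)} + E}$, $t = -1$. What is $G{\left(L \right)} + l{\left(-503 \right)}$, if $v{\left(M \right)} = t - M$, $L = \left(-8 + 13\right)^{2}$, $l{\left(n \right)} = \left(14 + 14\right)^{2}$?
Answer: $783$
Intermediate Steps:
$l{\left(n \right)} = 784$ ($l{\left(n \right)} = 28^{2} = 784$)
$L = 25$ ($L = 5^{2} = 25$)
$v{\left(M \right)} = -1 - M$
$G{\left(E \right)} = -1$ ($G{\left(E \right)} = \frac{1}{\left(-1 - E\right) + E} = \frac{1}{-1} = -1$)
$G{\left(L \right)} + l{\left(-503 \right)} = -1 + 784 = 783$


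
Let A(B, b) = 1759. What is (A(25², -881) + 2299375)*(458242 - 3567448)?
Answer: -7154699639604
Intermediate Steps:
(A(25², -881) + 2299375)*(458242 - 3567448) = (1759 + 2299375)*(458242 - 3567448) = 2301134*(-3109206) = -7154699639604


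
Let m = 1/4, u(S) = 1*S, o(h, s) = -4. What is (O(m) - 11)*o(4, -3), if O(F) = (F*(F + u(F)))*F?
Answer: 351/8 ≈ 43.875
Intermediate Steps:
u(S) = S
m = 1/4 ≈ 0.25000
O(F) = 2*F**3 (O(F) = (F*(F + F))*F = (F*(2*F))*F = (2*F**2)*F = 2*F**3)
(O(m) - 11)*o(4, -3) = (2*(1/4)**3 - 11)*(-4) = (2*(1/64) - 11)*(-4) = (1/32 - 11)*(-4) = -351/32*(-4) = 351/8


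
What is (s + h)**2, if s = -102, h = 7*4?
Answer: 5476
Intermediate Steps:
h = 28
(s + h)**2 = (-102 + 28)**2 = (-74)**2 = 5476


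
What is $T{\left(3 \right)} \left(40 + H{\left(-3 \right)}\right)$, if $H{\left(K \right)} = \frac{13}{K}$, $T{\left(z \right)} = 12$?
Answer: $428$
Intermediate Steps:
$T{\left(3 \right)} \left(40 + H{\left(-3 \right)}\right) = 12 \left(40 + \frac{13}{-3}\right) = 12 \left(40 + 13 \left(- \frac{1}{3}\right)\right) = 12 \left(40 - \frac{13}{3}\right) = 12 \cdot \frac{107}{3} = 428$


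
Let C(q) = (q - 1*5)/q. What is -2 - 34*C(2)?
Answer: 49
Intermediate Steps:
C(q) = (-5 + q)/q (C(q) = (q - 5)/q = (-5 + q)/q)
-2 - 34*C(2) = -2 - 34*(-5 + 2)/2 = -2 - 17*(-3) = -2 - 34*(-3/2) = -2 + 51 = 49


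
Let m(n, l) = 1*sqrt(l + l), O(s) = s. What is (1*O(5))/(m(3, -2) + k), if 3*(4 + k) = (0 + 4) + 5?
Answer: -1 - 2*I ≈ -1.0 - 2.0*I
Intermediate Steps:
m(n, l) = sqrt(2)*sqrt(l) (m(n, l) = 1*sqrt(2*l) = 1*(sqrt(2)*sqrt(l)) = sqrt(2)*sqrt(l))
k = -1 (k = -4 + ((0 + 4) + 5)/3 = -4 + (4 + 5)/3 = -4 + (1/3)*9 = -4 + 3 = -1)
(1*O(5))/(m(3, -2) + k) = (1*5)/(sqrt(2)*sqrt(-2) - 1) = 5/(sqrt(2)*(I*sqrt(2)) - 1) = 5/(2*I - 1) = 5/(-1 + 2*I) = 5*((-1 - 2*I)/5) = -1 - 2*I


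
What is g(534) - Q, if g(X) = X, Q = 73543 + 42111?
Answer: -115120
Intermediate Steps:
Q = 115654
g(534) - Q = 534 - 1*115654 = 534 - 115654 = -115120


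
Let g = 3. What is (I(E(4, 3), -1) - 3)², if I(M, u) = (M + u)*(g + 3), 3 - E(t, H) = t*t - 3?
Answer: 4761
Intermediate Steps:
E(t, H) = 6 - t² (E(t, H) = 3 - (t*t - 3) = 3 - (t² - 3) = 3 - (-3 + t²) = 3 + (3 - t²) = 6 - t²)
I(M, u) = 6*M + 6*u (I(M, u) = (M + u)*(3 + 3) = (M + u)*6 = 6*M + 6*u)
(I(E(4, 3), -1) - 3)² = ((6*(6 - 1*4²) + 6*(-1)) - 3)² = ((6*(6 - 1*16) - 6) - 3)² = ((6*(6 - 16) - 6) - 3)² = ((6*(-10) - 6) - 3)² = ((-60 - 6) - 3)² = (-66 - 3)² = (-69)² = 4761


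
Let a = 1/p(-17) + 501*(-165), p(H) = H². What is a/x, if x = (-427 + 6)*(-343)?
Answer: -23890184/41732467 ≈ -0.57246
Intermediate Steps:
x = 144403 (x = -421*(-343) = 144403)
a = -23890184/289 (a = 1/((-17)²) + 501*(-165) = 1/289 - 82665 = -23890184/289 ≈ -82665.)
a/x = -23890184/289/144403 = -23890184/289*1/144403 = -23890184/41732467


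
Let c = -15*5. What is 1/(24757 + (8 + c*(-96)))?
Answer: 1/31965 ≈ 3.1284e-5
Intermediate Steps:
c = -75
1/(24757 + (8 + c*(-96))) = 1/(24757 + (8 - 75*(-96))) = 1/(24757 + (8 + 7200)) = 1/(24757 + 7208) = 1/31965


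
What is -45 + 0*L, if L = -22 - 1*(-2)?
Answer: -45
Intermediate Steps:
L = -20 (L = -22 + 2 = -20)
-45 + 0*L = -45 + 0*(-20) = -45 + 0 = -45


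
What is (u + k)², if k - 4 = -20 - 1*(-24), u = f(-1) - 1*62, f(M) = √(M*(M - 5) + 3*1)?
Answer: 2601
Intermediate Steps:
f(M) = √(3 + M*(-5 + M)) (f(M) = √(M*(-5 + M) + 3) = √(3 + M*(-5 + M)))
u = -59 (u = √(3 + (-1)² - 5*(-1)) - 1*62 = √(3 + 1 + 5) - 62 = √9 - 62 = 3 - 62 = -59)
k = 8 (k = 4 + (-20 - 1*(-24)) = 4 + (-20 + 24) = 4 + 4 = 8)
(u + k)² = (-59 + 8)² = (-51)² = 2601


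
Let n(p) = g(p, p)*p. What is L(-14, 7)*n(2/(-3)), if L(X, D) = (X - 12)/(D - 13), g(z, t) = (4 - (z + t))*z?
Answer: 832/81 ≈ 10.272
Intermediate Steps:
g(z, t) = z*(4 - t - z) (g(z, t) = (4 - (t + z))*z = (4 + (-t - z))*z = (4 - t - z)*z = z*(4 - t - z))
L(X, D) = (-12 + X)/(-13 + D)
n(p) = p²*(4 - 2*p) (n(p) = (p*(4 - p - p))*p = (p*(4 - 2*p))*p = p²*(4 - 2*p))
L(-14, 7)*n(2/(-3)) = ((-12 - 14)/(-13 + 7))*(2*(2/(-3))²*(2 - 2/(-3))) = (-26/(-6))*(2*(2*(-⅓))²*(2 - 2*(-1)/3)) = (-⅙*(-26))*(2*(-⅔)²*(2 - 1*(-⅔))) = 13*(2*(4/9)*(2 + ⅔))/3 = 13*(2*(4/9)*(8/3))/3 = (13/3)*(64/27) = 832/81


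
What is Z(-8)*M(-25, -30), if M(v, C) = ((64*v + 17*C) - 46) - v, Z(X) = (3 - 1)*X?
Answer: 34096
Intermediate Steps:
Z(X) = 2*X
M(v, C) = -46 + 17*C + 63*v (M(v, C) = ((17*C + 64*v) - 46) - v = (-46 + 17*C + 64*v) - v = -46 + 17*C + 63*v)
Z(-8)*M(-25, -30) = (2*(-8))*(-46 + 17*(-30) + 63*(-25)) = -16*(-46 - 510 - 1575) = -16*(-2131) = 34096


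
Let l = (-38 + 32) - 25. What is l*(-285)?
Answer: 8835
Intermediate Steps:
l = -31 (l = -6 - 25 = -31)
l*(-285) = -31*(-285) = 8835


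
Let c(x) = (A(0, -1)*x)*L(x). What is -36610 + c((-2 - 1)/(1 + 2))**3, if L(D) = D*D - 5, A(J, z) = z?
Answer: -36674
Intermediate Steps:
L(D) = -5 + D**2 (L(D) = D**2 - 5 = -5 + D**2)
c(x) = -x*(-5 + x**2) (c(x) = (-x)*(-5 + x**2) = -x*(-5 + x**2))
-36610 + c((-2 - 1)/(1 + 2))**3 = -36610 + (((-2 - 1)/(1 + 2))*(5 - ((-2 - 1)/(1 + 2))**2))**3 = -36610 + ((-3/3)*(5 - (-3/3)**2))**3 = -36610 + ((-3*1/3)*(5 - (-3*1/3)**2))**3 = -36610 + (-(5 - 1*(-1)**2))**3 = -36610 + (-(5 - 1*1))**3 = -36610 + (-(5 - 1))**3 = -36610 + (-1*4)**3 = -36610 + (-4)**3 = -36610 - 64 = -36674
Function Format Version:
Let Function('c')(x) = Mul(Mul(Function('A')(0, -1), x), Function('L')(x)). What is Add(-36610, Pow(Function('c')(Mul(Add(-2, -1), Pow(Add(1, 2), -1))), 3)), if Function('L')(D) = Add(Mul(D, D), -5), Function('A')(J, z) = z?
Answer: -36674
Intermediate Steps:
Function('L')(D) = Add(-5, Pow(D, 2)) (Function('L')(D) = Add(Pow(D, 2), -5) = Add(-5, Pow(D, 2)))
Function('c')(x) = Mul(-1, x, Add(-5, Pow(x, 2))) (Function('c')(x) = Mul(Mul(-1, x), Add(-5, Pow(x, 2))) = Mul(-1, x, Add(-5, Pow(x, 2))))
Add(-36610, Pow(Function('c')(Mul(Add(-2, -1), Pow(Add(1, 2), -1))), 3)) = Add(-36610, Pow(Mul(Mul(Add(-2, -1), Pow(Add(1, 2), -1)), Add(5, Mul(-1, Pow(Mul(Add(-2, -1), Pow(Add(1, 2), -1)), 2)))), 3)) = Add(-36610, Pow(Mul(Mul(-3, Pow(3, -1)), Add(5, Mul(-1, Pow(Mul(-3, Pow(3, -1)), 2)))), 3)) = Add(-36610, Pow(Mul(Mul(-3, Rational(1, 3)), Add(5, Mul(-1, Pow(Mul(-3, Rational(1, 3)), 2)))), 3)) = Add(-36610, Pow(Mul(-1, Add(5, Mul(-1, Pow(-1, 2)))), 3)) = Add(-36610, Pow(Mul(-1, Add(5, Mul(-1, 1))), 3)) = Add(-36610, Pow(Mul(-1, Add(5, -1)), 3)) = Add(-36610, Pow(Mul(-1, 4), 3)) = Add(-36610, Pow(-4, 3)) = Add(-36610, -64) = -36674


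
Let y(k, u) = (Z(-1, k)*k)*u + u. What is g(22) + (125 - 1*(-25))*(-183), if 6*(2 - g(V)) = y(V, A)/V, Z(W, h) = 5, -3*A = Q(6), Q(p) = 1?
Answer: -3623099/132 ≈ -27448.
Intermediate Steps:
A = -⅓ (A = -⅓*1 = -⅓ ≈ -0.33333)
y(k, u) = u + 5*k*u (y(k, u) = (5*k)*u + u = 5*k*u + u = u + 5*k*u)
g(V) = 2 - (-⅓ - 5*V/3)/(6*V) (g(V) = 2 - (-(1 + 5*V)/3)/(6*V) = 2 - (-⅓ - 5*V/3)/(6*V))
g(22) + (125 - 1*(-25))*(-183) = (1/18)*(1 + 41*22)/22 + (125 - 1*(-25))*(-183) = (1/18)*(1/22)*(1 + 902) + (125 + 25)*(-183) = (1/18)*(1/22)*903 + 150*(-183) = 301/132 - 27450 = -3623099/132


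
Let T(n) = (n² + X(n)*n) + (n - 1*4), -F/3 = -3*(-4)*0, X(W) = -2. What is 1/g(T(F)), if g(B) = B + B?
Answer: -⅛ ≈ -0.12500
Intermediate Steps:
F = 0 (F = -3*(-3*(-4))*0 = -36*0 = -3*0 = 0)
T(n) = -4 + n² - n (T(n) = (n² - 2*n) + (n - 1*4) = (n² - 2*n) + (n - 4) = (n² - 2*n) + (-4 + n) = -4 + n² - n)
g(B) = 2*B
1/g(T(F)) = 1/(2*(-4 + 0² - 1*0)) = 1/(2*(-4 + 0 + 0)) = 1/(2*(-4)) = 1/(-8) = -⅛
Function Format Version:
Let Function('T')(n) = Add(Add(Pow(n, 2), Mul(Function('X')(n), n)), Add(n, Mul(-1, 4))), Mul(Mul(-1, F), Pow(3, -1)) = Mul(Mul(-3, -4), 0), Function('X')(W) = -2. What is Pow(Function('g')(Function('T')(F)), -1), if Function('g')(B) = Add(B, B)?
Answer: Rational(-1, 8) ≈ -0.12500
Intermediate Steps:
F = 0 (F = Mul(-3, Mul(Mul(-3, -4), 0)) = Mul(-3, Mul(12, 0)) = Mul(-3, 0) = 0)
Function('T')(n) = Add(-4, Pow(n, 2), Mul(-1, n)) (Function('T')(n) = Add(Add(Pow(n, 2), Mul(-2, n)), Add(n, Mul(-1, 4))) = Add(Add(Pow(n, 2), Mul(-2, n)), Add(n, -4)) = Add(Add(Pow(n, 2), Mul(-2, n)), Add(-4, n)) = Add(-4, Pow(n, 2), Mul(-1, n)))
Function('g')(B) = Mul(2, B)
Pow(Function('g')(Function('T')(F)), -1) = Pow(Mul(2, Add(-4, Pow(0, 2), Mul(-1, 0))), -1) = Pow(Mul(2, Add(-4, 0, 0)), -1) = Pow(Mul(2, -4), -1) = Pow(-8, -1) = Rational(-1, 8)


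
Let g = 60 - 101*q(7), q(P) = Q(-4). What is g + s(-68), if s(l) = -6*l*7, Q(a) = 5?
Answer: 2411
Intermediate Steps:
q(P) = 5
s(l) = -42*l
g = -445 (g = 60 - 101*5 = 60 - 505 = -445)
g + s(-68) = -445 - 42*(-68) = -445 + 2856 = 2411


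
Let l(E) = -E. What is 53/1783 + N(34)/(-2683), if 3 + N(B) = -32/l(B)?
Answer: 2479788/81324413 ≈ 0.030493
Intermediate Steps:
N(B) = -3 + 32/B (N(B) = -3 - 32*(-1/B) = -3 - (-32)/B = -3 + 32/B)
53/1783 + N(34)/(-2683) = 53/1783 + (-3 + 32/34)/(-2683) = 53*(1/1783) + (-3 + 32*(1/34))*(-1/2683) = 53/1783 + (-3 + 16/17)*(-1/2683) = 53/1783 - 35/17*(-1/2683) = 53/1783 + 35/45611 = 2479788/81324413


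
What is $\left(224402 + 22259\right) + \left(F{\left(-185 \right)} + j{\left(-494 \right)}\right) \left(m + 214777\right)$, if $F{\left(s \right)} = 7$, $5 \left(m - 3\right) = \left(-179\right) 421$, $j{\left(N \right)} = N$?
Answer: $- \frac{485056162}{5} \approx -9.7011 \cdot 10^{7}$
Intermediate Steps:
$m = - \frac{75344}{5}$ ($m = 3 + \frac{\left(-179\right) 421}{5} = 3 + \frac{1}{5} \left(-75359\right) = 3 - \frac{75359}{5} = - \frac{75344}{5} \approx -15069.0$)
$\left(224402 + 22259\right) + \left(F{\left(-185 \right)} + j{\left(-494 \right)}\right) \left(m + 214777\right) = \left(224402 + 22259\right) + \left(7 - 494\right) \left(- \frac{75344}{5} + 214777\right) = 246661 - \frac{486289467}{5} = - \frac{485056162}{5}$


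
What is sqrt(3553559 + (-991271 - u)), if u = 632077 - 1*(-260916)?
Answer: sqrt(1669295) ≈ 1292.0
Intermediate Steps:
u = 892993 (u = 632077 + 260916 = 892993)
sqrt(3553559 + (-991271 - u)) = sqrt(3553559 + (-991271 - 1*892993)) = sqrt(3553559 + (-991271 - 892993)) = sqrt(3553559 - 1884264) = sqrt(1669295)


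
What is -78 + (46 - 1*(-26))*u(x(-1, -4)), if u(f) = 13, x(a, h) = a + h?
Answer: 858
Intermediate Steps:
-78 + (46 - 1*(-26))*u(x(-1, -4)) = -78 + (46 - 1*(-26))*13 = -78 + (46 + 26)*13 = -78 + 72*13 = -78 + 936 = 858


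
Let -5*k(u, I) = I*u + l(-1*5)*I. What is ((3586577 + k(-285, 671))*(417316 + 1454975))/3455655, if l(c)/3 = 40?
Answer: 450438265168/230377 ≈ 1.9552e+6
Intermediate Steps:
l(c) = 120 (l(c) = 3*40 = 120)
k(u, I) = -24*I - I*u/5 (k(u, I) = -(I*u + 120*I)/5 = -(120*I + I*u)/5 = -24*I - I*u/5)
((3586577 + k(-285, 671))*(417316 + 1454975))/3455655 = ((3586577 - 1/5*671*(120 - 285))*(417316 + 1454975))/3455655 = ((3586577 - 1/5*671*(-165))*1872291)*(1/3455655) = ((3586577 + 22143)*1872291)*(1/3455655) = (3608720*1872291)*(1/3455655) = 6756573977520*(1/3455655) = 450438265168/230377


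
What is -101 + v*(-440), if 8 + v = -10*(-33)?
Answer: -141781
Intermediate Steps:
v = 322 (v = -8 - 10*(-33) = -8 + 330 = 322)
-101 + v*(-440) = -101 + 322*(-440) = -101 - 141680 = -141781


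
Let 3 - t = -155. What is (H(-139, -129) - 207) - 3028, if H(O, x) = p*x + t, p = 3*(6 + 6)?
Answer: -7721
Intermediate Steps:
t = 158 (t = 3 - 1*(-155) = 3 + 155 = 158)
p = 36 (p = 3*12 = 36)
H(O, x) = 158 + 36*x (H(O, x) = 36*x + 158 = 158 + 36*x)
(H(-139, -129) - 207) - 3028 = ((158 + 36*(-129)) - 207) - 3028 = ((158 - 4644) - 207) - 3028 = (-4486 - 207) - 3028 = -4693 - 3028 = -7721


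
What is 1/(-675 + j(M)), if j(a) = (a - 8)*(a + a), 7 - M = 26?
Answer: 1/351 ≈ 0.0028490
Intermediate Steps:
M = -19 (M = 7 - 1*26 = 7 - 26 = -19)
j(a) = 2*a*(-8 + a) (j(a) = (-8 + a)*(2*a) = 2*a*(-8 + a))
1/(-675 + j(M)) = 1/(-675 + 2*(-19)*(-8 - 19)) = 1/(-675 + 2*(-19)*(-27)) = 1/(-675 + 1026) = 1/351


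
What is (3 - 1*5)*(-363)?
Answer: 726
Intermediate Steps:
(3 - 1*5)*(-363) = (3 - 5)*(-363) = -2*(-363) = 726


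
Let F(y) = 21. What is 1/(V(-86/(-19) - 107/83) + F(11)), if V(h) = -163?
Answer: -1/142 ≈ -0.0070423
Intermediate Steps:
1/(V(-86/(-19) - 107/83) + F(11)) = 1/(-163 + 21) = 1/(-142) = -1/142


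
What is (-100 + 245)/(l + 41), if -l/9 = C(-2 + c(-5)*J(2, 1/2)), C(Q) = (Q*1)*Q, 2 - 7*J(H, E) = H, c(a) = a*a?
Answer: 29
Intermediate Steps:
c(a) = a²
J(H, E) = 2/7 - H/7
C(Q) = Q² (C(Q) = Q*Q = Q²)
l = -36 (l = -9*(-2 + (-5)²*(2/7 - ⅐*2))² = -9*(-2 + 25*(2/7 - 2/7))² = -9*(-2 + 25*0)² = -9*(-2 + 0)² = -9*(-2)² = -9*4 = -36)
(-100 + 245)/(l + 41) = (-100 + 245)/(-36 + 41) = 145/5 = 145*(⅕) = 29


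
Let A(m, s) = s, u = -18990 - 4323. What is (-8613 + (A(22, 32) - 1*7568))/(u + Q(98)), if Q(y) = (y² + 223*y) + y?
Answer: -16149/8243 ≈ -1.9591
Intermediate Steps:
u = -23313
Q(y) = y² + 224*y
(-8613 + (A(22, 32) - 1*7568))/(u + Q(98)) = (-8613 + (32 - 1*7568))/(-23313 + 98*(224 + 98)) = (-8613 + (32 - 7568))/(-23313 + 98*322) = (-8613 - 7536)/(-23313 + 31556) = -16149/8243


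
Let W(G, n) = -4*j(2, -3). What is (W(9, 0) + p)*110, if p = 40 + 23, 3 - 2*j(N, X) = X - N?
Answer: 5170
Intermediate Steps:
j(N, X) = 3/2 + N/2 - X/2 (j(N, X) = 3/2 - (X - N)/2 = 3/2 + (N/2 - X/2) = 3/2 + N/2 - X/2)
W(G, n) = -16 (W(G, n) = -4*(3/2 + (½)*2 - ½*(-3)) = -4*(3/2 + 1 + 3/2) = -4*4 = -16)
p = 63
(W(9, 0) + p)*110 = (-16 + 63)*110 = 47*110 = 5170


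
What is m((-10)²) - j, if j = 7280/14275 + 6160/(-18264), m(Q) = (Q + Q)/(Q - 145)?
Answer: -90283294/19553895 ≈ -4.6171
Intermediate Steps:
m(Q) = 2*Q/(-145 + Q) (m(Q) = (2*Q)/(-145 + Q) = 2*Q/(-145 + Q))
j = 1125698/6517965 (j = 7280*(1/14275) + 6160*(-1/18264) = 1456/2855 - 770/2283 = 1125698/6517965 ≈ 0.17271)
m((-10)²) - j = 2*(-10)²/(-145 + (-10)²) - 1*1125698/6517965 = 2*100/(-145 + 100) - 1125698/6517965 = 2*100/(-45) - 1125698/6517965 = 2*100*(-1/45) - 1125698/6517965 = -40/9 - 1125698/6517965 = -90283294/19553895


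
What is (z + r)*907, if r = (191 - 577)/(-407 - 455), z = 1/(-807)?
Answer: 140875240/347817 ≈ 405.03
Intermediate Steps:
z = -1/807 ≈ -0.0012392
r = 193/431 (r = -386/(-862) = -386*(-1/862) = 193/431 ≈ 0.44780)
(z + r)*907 = (-1/807 + 193/431)*907 = (155320/347817)*907 = 140875240/347817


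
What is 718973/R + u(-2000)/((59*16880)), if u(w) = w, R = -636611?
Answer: -8966410152/7925170339 ≈ -1.1314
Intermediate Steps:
718973/R + u(-2000)/((59*16880)) = 718973/(-636611) - 2000/(59*16880) = 718973*(-1/636611) - 2000/995920 = -718973/636611 - 2000*1/995920 = -718973/636611 - 25/12449 = -8966410152/7925170339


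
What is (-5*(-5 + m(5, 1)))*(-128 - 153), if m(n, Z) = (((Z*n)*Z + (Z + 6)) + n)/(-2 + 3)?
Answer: 16860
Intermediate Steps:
m(n, Z) = 6 + Z + n + n*Z² (m(n, Z) = ((n*Z² + (6 + Z)) + n)/1 = ((6 + Z + n*Z²) + n)*1 = (6 + Z + n + n*Z²)*1 = 6 + Z + n + n*Z²)
(-5*(-5 + m(5, 1)))*(-128 - 153) = (-5*(-5 + (6 + 1 + 5 + 5*1²)))*(-128 - 153) = -5*(-5 + (6 + 1 + 5 + 5*1))*(-281) = -5*(-5 + (6 + 1 + 5 + 5))*(-281) = -5*(-5 + 17)*(-281) = -5*12*(-281) = -60*(-281) = 16860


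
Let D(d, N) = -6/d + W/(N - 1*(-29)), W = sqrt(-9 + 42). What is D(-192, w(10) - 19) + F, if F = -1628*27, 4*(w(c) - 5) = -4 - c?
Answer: -1406591/32 + 2*sqrt(33)/23 ≈ -43956.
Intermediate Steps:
W = sqrt(33) ≈ 5.7446
w(c) = 4 - c/4 (w(c) = 5 + (-4 - c)/4 = 5 + (-1 - c/4) = 4 - c/4)
D(d, N) = -6/d + sqrt(33)/(29 + N) (D(d, N) = -6/d + sqrt(33)/(N - 1*(-29)) = -6/d + sqrt(33)/(N + 29) = -6/d + sqrt(33)/(29 + N))
F = -43956
D(-192, w(10) - 19) + F = (-174 - 6*((4 - 1/4*10) - 19) - 192*sqrt(33))/((-192)*(29 + ((4 - 1/4*10) - 19))) - 43956 = -(-174 - 6*((4 - 5/2) - 19) - 192*sqrt(33))/(192*(29 + ((4 - 5/2) - 19))) - 43956 = -(-174 - 6*(3/2 - 19) - 192*sqrt(33))/(192*(29 + (3/2 - 19))) - 43956 = -(-174 - 6*(-35/2) - 192*sqrt(33))/(192*(29 - 35/2)) - 43956 = -(-174 + 105 - 192*sqrt(33))/(192*23/2) - 43956 = -1/192*2/23*(-69 - 192*sqrt(33)) - 43956 = (1/32 + 2*sqrt(33)/23) - 43956 = -1406591/32 + 2*sqrt(33)/23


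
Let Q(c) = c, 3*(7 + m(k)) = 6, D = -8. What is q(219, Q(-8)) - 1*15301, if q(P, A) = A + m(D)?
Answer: -15314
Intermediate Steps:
m(k) = -5 (m(k) = -7 + (1/3)*6 = -7 + 2 = -5)
q(P, A) = -5 + A (q(P, A) = A - 5 = -5 + A)
q(219, Q(-8)) - 1*15301 = (-5 - 8) - 1*15301 = -13 - 15301 = -15314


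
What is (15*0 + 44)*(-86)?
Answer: -3784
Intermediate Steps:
(15*0 + 44)*(-86) = (0 + 44)*(-86) = 44*(-86) = -3784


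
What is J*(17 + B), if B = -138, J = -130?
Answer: 15730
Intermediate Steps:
J*(17 + B) = -130*(17 - 138) = -130*(-121) = 15730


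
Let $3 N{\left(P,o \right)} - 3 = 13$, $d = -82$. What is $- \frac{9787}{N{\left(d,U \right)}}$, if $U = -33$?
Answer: $- \frac{29361}{16} \approx -1835.1$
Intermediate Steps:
$N{\left(P,o \right)} = \frac{16}{3}$ ($N{\left(P,o \right)} = 1 + \frac{1}{3} \cdot 13 = 1 + \frac{13}{3} = \frac{16}{3}$)
$- \frac{9787}{N{\left(d,U \right)}} = - \frac{9787}{\frac{16}{3}} = \left(-9787\right) \frac{3}{16} = - \frac{29361}{16}$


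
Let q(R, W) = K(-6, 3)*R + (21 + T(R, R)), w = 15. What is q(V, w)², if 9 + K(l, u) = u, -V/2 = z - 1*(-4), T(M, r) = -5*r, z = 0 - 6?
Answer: 529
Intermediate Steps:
z = -6
V = 4 (V = -2*(-6 - 1*(-4)) = -2*(-6 + 4) = -2*(-2) = 4)
K(l, u) = -9 + u
q(R, W) = 21 - 11*R (q(R, W) = (-9 + 3)*R + (21 - 5*R) = -6*R + (21 - 5*R) = 21 - 11*R)
q(V, w)² = (21 - 11*4)² = (21 - 44)² = (-23)² = 529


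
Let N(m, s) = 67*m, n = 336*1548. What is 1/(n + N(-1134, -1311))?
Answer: 1/444150 ≈ 2.2515e-6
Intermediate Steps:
n = 520128
1/(n + N(-1134, -1311)) = 1/(520128 + 67*(-1134)) = 1/(520128 - 75978) = 1/444150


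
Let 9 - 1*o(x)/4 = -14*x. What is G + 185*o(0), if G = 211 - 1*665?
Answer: 6206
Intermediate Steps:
o(x) = 36 + 56*x (o(x) = 36 - (-56)*x = 36 + 56*x)
G = -454 (G = 211 - 665 = -454)
G + 185*o(0) = -454 + 185*(36 + 56*0) = -454 + 185*(36 + 0) = -454 + 185*36 = -454 + 6660 = 6206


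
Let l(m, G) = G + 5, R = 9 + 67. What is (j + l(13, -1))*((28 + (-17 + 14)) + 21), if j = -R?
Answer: -3312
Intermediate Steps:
R = 76
l(m, G) = 5 + G
j = -76 (j = -1*76 = -76)
(j + l(13, -1))*((28 + (-17 + 14)) + 21) = (-76 + (5 - 1))*((28 + (-17 + 14)) + 21) = (-76 + 4)*((28 - 3) + 21) = -72*(25 + 21) = -72*46 = -3312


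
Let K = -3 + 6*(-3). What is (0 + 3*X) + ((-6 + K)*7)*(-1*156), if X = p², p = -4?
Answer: 29532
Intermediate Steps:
X = 16 (X = (-4)² = 16)
K = -21 (K = -3 - 18 = -21)
(0 + 3*X) + ((-6 + K)*7)*(-1*156) = (0 + 3*16) + ((-6 - 21)*7)*(-1*156) = (0 + 48) - 27*7*(-156) = 48 - 189*(-156) = 48 + 29484 = 29532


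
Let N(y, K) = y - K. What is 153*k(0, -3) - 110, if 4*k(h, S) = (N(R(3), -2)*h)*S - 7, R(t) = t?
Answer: -1511/4 ≈ -377.75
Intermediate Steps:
k(h, S) = -7/4 + 5*S*h/4 (k(h, S) = (((3 - 1*(-2))*h)*S - 7)/4 = (((3 + 2)*h)*S - 7)/4 = ((5*h)*S - 7)/4 = (5*S*h - 7)/4 = (-7 + 5*S*h)/4 = -7/4 + 5*S*h/4)
153*k(0, -3) - 110 = 153*(-7/4 + (5/4)*(-3)*0) - 110 = 153*(-7/4 + 0) - 110 = 153*(-7/4) - 110 = -1071/4 - 110 = -1511/4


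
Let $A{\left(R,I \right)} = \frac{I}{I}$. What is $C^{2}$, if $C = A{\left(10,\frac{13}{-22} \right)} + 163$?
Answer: $26896$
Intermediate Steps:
$A{\left(R,I \right)} = 1$
$C = 164$ ($C = 1 + 163 = 164$)
$C^{2} = 164^{2} = 26896$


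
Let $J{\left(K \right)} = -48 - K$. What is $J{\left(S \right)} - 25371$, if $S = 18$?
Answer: $-25437$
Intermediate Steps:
$J{\left(S \right)} - 25371 = \left(-48 - 18\right) - 25371 = -66 - 25371 = -25437$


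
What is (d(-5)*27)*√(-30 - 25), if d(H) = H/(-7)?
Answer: 135*I*√55/7 ≈ 143.03*I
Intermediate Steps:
d(H) = -H/7 (d(H) = H*(-⅐) = -H/7)
(d(-5)*27)*√(-30 - 25) = (-⅐*(-5)*27)*√(-30 - 25) = ((5/7)*27)*√(-55) = 135*(I*√55)/7 = 135*I*√55/7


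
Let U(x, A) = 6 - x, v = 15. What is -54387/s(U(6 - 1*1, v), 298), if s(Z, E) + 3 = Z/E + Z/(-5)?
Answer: 81036630/4763 ≈ 17014.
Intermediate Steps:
s(Z, E) = -3 - Z/5 + Z/E (s(Z, E) = -3 + (Z/E + Z/(-5)) = -3 + (Z/E + Z*(-1/5)) = -3 + (Z/E - Z/5) = -3 + (-Z/5 + Z/E) = -3 - Z/5 + Z/E)
-54387/s(U(6 - 1*1, v), 298) = -54387/(-3 - (6 - (6 - 1*1))/5 + (6 - (6 - 1*1))/298) = -54387/(-3 - (6 - (6 - 1))/5 + (6 - (6 - 1))*(1/298)) = -54387/(-3 - (6 - 1*5)/5 + (6 - 1*5)*(1/298)) = -54387/(-3 - (6 - 5)/5 + (6 - 5)*(1/298)) = -54387/(-3 - 1/5*1 + 1*(1/298)) = -54387/(-3 - 1/5 + 1/298) = -54387/(-4763/1490) = -54387*(-1490/4763) = 81036630/4763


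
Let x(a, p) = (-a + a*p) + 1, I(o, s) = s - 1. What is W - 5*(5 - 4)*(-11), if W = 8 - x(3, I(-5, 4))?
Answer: 56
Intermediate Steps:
I(o, s) = -1 + s
x(a, p) = 1 - a + a*p
W = 1 (W = 8 - (1 - 1*3 + 3*(-1 + 4)) = 8 - (1 - 3 + 3*3) = 8 - (1 - 3 + 9) = 8 - 1*7 = 8 - 7 = 1)
W - 5*(5 - 4)*(-11) = 1 - 5*(5 - 4)*(-11) = 1 - 5*1*(-11) = 1 - 5*(-11) = 1 + 55 = 56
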